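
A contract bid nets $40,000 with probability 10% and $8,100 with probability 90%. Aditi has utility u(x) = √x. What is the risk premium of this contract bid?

E[u] = 0.1·√40000 + 0.9·√8100 = 0.1·200 + 0.9·90 = 101
CE = (101)² = 10201
Risk premium = EV − CE = 11290 − 10201 = 1089

$1,089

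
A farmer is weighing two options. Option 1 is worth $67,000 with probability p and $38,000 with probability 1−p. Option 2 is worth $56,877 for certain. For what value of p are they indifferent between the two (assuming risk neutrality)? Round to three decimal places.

p·67000 + (1−p)·38000 = 56877
29000p + 38000 = 56877
p = (56877 − 38000) / 29000

p = 0.651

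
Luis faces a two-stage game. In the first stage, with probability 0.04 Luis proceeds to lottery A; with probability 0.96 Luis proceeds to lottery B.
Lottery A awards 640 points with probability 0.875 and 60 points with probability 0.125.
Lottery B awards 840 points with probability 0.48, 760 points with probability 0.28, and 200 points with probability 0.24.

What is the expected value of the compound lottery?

EV(A) = 0.875 × 640 + 0.125 × 60 = 560 + 7.5 = 567.5
EV(B) = 0.48 × 840 + 0.28 × 760 + 0.24 × 200 = 403.2 + 212.8 + 48 = 664
Overall = 0.04 × 567.5 + 0.96 × 664 = 22.7 + 637.44 = 660.14

660.14 points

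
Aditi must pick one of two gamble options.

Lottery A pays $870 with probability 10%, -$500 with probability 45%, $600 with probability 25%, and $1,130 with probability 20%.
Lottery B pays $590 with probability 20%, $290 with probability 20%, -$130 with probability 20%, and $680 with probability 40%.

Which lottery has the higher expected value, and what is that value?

Lottery B ($422)

Lottery A = 0.1 × 870 + 0.45 × (-500) + 0.25 × 600 + 0.2 × 1130 = 87 − 225 + 150 + 226 = 238
Lottery B = 0.2 × 590 + 0.2 × 290 + 0.2 × (-130) + 0.4 × 680 = 118 + 58 − 26 + 272 = 422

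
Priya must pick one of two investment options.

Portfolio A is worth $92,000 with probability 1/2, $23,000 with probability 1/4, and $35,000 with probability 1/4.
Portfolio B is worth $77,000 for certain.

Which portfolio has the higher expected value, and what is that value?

Portfolio A = 1/2 × 92000 + 1/4 × 23000 + 1/4 × 35000 = 46000 + 5750 + 8750 = 60500
Portfolio B: 77000 (certain)

Portfolio B ($77,000)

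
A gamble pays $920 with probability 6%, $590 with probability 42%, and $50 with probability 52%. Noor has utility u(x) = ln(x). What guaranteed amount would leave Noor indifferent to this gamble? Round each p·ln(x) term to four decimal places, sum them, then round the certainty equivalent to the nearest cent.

$167.92

E[u] = 0.06·ln(920) + 0.42·ln(590) + 0.52·ln(50) = 0.4095 + 2.6797 + 2.0343 = 5.1235
CE = e^5.1235 ≈ 167.92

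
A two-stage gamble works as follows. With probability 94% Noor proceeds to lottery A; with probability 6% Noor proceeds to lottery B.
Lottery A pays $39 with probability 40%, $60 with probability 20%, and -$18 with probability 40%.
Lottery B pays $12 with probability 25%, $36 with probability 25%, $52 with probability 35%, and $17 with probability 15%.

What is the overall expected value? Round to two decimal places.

$21.14

EV(A) = 0.4 × 39 + 0.2 × 60 + 0.4 × (-18) = 15.6 + 12 − 7.2 = 20.4
EV(B) = 0.25 × 12 + 0.25 × 36 + 0.35 × 52 + 0.15 × 17 = 3 + 9 + 18.2 + 2.55 = 32.75
Overall = 0.94 × 20.4 + 0.06 × 32.75 = 19.176 + 1.965 = 21.141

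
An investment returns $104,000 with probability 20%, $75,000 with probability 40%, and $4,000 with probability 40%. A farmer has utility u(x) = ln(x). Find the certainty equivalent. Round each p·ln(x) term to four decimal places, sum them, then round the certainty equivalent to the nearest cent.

$24,787.63

E[u] = 0.2·ln(104000) + 0.4·ln(75000) + 0.4·ln(4000) = 2.3104 + 4.4901 + 3.3176 = 10.1181
CE = e^10.1181 ≈ 24787.63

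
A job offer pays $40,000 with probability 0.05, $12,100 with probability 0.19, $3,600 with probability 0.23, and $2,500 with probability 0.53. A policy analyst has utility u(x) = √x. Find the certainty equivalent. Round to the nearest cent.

E[u] = 0.05·√40000 + 0.19·√12100 + 0.23·√3600 + 0.53·√2500 = 0.05·200 + 0.19·110 + 0.23·60 + 0.53·50 = 71.2
CE = (71.2)² = 5069.44

$5,069.44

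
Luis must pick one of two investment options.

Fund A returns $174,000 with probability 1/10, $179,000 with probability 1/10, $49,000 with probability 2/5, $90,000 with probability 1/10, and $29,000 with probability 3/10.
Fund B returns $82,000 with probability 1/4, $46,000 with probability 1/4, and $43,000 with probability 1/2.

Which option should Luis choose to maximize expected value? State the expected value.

Fund A = 1/10 × 174000 + 1/10 × 179000 + 2/5 × 49000 + 1/10 × 90000 + 3/10 × 29000 = 17400 + 17900 + 19600 + 9000 + 8700 = 72600
Fund B = 1/4 × 82000 + 1/4 × 46000 + 1/2 × 43000 = 20500 + 11500 + 21500 = 53500

Fund A ($72,600)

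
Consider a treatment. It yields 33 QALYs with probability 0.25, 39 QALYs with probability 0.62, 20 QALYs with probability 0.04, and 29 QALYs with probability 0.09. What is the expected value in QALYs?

35.84 QALYs

EV = 0.25 × 33 + 0.62 × 39 + 0.04 × 20 + 0.09 × 29 = 8.25 + 24.18 + 0.8 + 2.61 = 35.84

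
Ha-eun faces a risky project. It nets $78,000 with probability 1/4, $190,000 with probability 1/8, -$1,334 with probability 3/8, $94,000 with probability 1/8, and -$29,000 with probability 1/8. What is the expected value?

EV = 1/4 × 78000 + 1/8 × 190000 + 3/8 × (-1334) + 1/8 × 94000 + 1/8 × (-29000) = 19500 + 23750 − 500.25 + 11750 − 3625 = 50874.75

$50,874.75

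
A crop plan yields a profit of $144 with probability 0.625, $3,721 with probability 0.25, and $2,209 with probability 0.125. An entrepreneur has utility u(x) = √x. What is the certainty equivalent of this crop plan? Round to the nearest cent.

E[u] = 0.625·√144 + 0.25·√3721 + 0.125·√2209 = 0.625·12 + 0.25·61 + 0.125·47 = 28.625
CE = (28.625)² = 819.390625

$819.39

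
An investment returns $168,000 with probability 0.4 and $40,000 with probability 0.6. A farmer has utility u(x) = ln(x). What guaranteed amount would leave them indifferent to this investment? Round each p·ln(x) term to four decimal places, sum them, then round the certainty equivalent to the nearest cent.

E[u] = 0.4·ln(168000) + 0.6·ln(40000) = 4.8127 + 6.3580 = 11.1707
CE = e^11.1707 ≈ 71018.81

$71,018.81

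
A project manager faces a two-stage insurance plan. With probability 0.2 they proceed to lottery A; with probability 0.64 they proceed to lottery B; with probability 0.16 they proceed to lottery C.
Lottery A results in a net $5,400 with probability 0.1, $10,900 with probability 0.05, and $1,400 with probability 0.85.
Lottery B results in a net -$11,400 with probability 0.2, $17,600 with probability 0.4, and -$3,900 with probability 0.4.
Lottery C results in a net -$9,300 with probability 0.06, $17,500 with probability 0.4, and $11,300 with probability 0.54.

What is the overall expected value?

$4,510.04

EV(A) = 0.1 × 5400 + 0.05 × 10900 + 0.85 × 1400 = 540 + 545 + 1190 = 2275
EV(B) = 0.2 × (-11400) + 0.4 × 17600 + 0.4 × (-3900) = -2280 + 7040 − 1560 = 3200
EV(C) = 0.06 × (-9300) + 0.4 × 17500 + 0.54 × 11300 = -558 + 7000 + 6102 = 12544
Overall = 0.2 × 2275 + 0.64 × 3200 + 0.16 × 12544 = 455 + 2048 + 2007.04 = 4510.04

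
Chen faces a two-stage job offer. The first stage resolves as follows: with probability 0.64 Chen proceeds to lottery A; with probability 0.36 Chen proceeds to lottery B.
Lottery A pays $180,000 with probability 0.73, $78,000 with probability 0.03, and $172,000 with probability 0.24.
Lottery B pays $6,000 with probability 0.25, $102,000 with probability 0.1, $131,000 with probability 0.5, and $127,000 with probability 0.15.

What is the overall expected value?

EV(A) = 0.73 × 180000 + 0.03 × 78000 + 0.24 × 172000 = 131400 + 2340 + 41280 = 175020
EV(B) = 0.25 × 6000 + 0.1 × 102000 + 0.5 × 131000 + 0.15 × 127000 = 1500 + 10200 + 65500 + 19050 = 96250
Overall = 0.64 × 175020 + 0.36 × 96250 = 112012.8 + 34650 = 146662.8

$146,662.80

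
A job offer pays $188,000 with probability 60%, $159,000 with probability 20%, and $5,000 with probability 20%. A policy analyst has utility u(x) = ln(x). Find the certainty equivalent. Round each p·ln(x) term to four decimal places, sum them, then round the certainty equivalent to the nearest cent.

$88,009.50

E[u] = 0.6·ln(188000) + 0.2·ln(159000) + 0.2·ln(5000) = 7.2865 + 2.3953 + 1.7034 = 11.3852
CE = e^11.3852 ≈ 88009.50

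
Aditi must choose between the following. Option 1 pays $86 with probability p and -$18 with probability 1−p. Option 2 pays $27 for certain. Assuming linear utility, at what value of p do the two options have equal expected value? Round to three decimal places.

p·86 + (1−p)·(-18) = 27
104p − 18 = 27
p = (27 + 18) / 104

p = 0.433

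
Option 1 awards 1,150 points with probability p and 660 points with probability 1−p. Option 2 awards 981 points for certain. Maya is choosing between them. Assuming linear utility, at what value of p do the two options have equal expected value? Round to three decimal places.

p·1150 + (1−p)·660 = 981
490p + 660 = 981
p = (981 − 660) / 490

p = 0.655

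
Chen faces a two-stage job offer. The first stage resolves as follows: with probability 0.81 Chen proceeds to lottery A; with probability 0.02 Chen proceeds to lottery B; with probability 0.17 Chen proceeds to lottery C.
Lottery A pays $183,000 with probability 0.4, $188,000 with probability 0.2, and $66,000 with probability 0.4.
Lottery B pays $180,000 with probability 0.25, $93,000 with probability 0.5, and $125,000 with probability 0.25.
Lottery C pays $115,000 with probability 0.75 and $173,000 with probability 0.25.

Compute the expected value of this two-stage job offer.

$135,602

EV(A) = 0.4 × 183000 + 0.2 × 188000 + 0.4 × 66000 = 73200 + 37600 + 26400 = 137200
EV(B) = 0.25 × 180000 + 0.5 × 93000 + 0.25 × 125000 = 45000 + 46500 + 31250 = 122750
EV(C) = 0.75 × 115000 + 0.25 × 173000 = 86250 + 43250 = 129500
Overall = 0.81 × 137200 + 0.02 × 122750 + 0.17 × 129500 = 111132 + 2455 + 22015 = 135602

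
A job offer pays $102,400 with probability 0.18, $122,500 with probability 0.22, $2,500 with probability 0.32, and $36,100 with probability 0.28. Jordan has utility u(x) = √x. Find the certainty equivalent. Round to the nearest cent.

$41,534.44

E[u] = 0.18·√102400 + 0.22·√122500 + 0.32·√2500 + 0.28·√36100 = 0.18·320 + 0.22·350 + 0.32·50 + 0.28·190 = 203.8
CE = (203.8)² = 41534.44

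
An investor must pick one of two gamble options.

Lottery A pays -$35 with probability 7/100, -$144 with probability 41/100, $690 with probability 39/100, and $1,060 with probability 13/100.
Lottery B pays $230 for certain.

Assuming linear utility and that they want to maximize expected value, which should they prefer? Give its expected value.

Lottery A ($345.41)

Lottery A = 7/100 × (-35) + 41/100 × (-144) + 39/100 × 690 + 13/100 × 1060 = -2.45 − 59.04 + 269.1 + 137.8 = 345.41
Lottery B: 230 (certain)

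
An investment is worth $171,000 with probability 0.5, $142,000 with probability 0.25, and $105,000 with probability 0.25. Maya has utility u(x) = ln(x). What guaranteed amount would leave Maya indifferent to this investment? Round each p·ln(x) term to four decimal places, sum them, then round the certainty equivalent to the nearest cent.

E[u] = 0.5·ln(171000) + 0.25·ln(142000) + 0.25·ln(105000) = 6.0247 + 2.9659 + 2.8904 = 11.8810
CE = e^11.8810 ≈ 144494.97

$144,494.97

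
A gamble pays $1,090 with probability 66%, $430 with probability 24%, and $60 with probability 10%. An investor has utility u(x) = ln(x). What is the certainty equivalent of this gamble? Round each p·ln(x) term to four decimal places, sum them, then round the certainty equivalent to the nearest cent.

E[u] = 0.66·ln(1090) + 0.24·ln(430) + 0.1·ln(60) = 4.6160 + 1.4553 + 0.4094 = 6.4807
CE = e^6.4807 ≈ 652.43

$652.43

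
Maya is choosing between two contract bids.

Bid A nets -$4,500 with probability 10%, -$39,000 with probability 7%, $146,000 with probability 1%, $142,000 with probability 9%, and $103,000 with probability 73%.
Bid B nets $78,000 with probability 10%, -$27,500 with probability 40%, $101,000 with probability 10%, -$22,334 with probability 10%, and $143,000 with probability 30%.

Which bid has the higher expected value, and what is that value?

Bid A ($86,250)

Bid A = 0.1 × (-4500) + 0.07 × (-39000) + 0.01 × 146000 + 0.09 × 142000 + 0.73 × 103000 = -450 − 2730 + 1460 + 12780 + 75190 = 86250
Bid B = 0.1 × 78000 + 0.4 × (-27500) + 0.1 × 101000 + 0.1 × (-22334) + 0.3 × 143000 = 7800 − 11000 + 10100 − 2233.4 + 42900 = 47566.6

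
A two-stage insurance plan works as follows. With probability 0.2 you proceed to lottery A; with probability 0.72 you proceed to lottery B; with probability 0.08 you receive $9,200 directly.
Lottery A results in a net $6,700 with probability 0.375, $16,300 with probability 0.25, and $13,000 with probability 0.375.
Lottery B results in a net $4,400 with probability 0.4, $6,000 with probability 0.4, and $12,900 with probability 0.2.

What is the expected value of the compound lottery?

$7,881.30

EV(A) = 0.375 × 6700 + 0.25 × 16300 + 0.375 × 13000 = 2512.5 + 4075 + 4875 = 11462.5
EV(B) = 0.4 × 4400 + 0.4 × 6000 + 0.2 × 12900 = 1760 + 2400 + 2580 = 6740
Branch C: 9200 (certain)
Overall = 0.2 × 11462.5 + 0.72 × 6740 + 0.08 × 9200 = 2292.5 + 4852.8 + 736 = 7881.3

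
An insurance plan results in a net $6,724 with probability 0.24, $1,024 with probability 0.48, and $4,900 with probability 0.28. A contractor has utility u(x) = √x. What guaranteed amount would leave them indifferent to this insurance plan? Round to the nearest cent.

$2,985.53

E[u] = 0.24·√6724 + 0.48·√1024 + 0.28·√4900 = 0.24·82 + 0.48·32 + 0.28·70 = 54.64
CE = (54.64)² = 2985.5296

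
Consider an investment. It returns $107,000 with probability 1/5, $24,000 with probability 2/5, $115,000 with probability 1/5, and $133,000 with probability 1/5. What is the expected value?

$80,600

EV = 1/5 × 107000 + 2/5 × 24000 + 1/5 × 115000 + 1/5 × 133000 = 21400 + 9600 + 23000 + 26600 = 80600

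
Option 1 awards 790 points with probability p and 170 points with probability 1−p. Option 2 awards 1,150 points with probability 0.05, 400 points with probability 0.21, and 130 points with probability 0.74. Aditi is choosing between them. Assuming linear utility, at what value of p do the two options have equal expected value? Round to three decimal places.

p = 0.109

EV(Option 2) = 0.05 × 1150 + 0.21 × 400 + 0.74 × 130 = 57.5 + 84 + 96.2 = 237.7
p·790 + (1−p)·170 = 237.7
620p + 170 = 237.7
p = (237.7 − 170) / 620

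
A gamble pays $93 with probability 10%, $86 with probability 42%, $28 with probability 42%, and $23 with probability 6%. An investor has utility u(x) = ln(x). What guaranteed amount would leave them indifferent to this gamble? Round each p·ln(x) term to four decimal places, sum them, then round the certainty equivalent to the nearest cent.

E[u] = 0.1·ln(93) + 0.42·ln(86) + 0.42·ln(28) + 0.06·ln(23) = 0.4533 + 1.8708 + 1.3995 + 0.1881 = 3.9117
CE = e^3.9117 ≈ 49.98

$49.98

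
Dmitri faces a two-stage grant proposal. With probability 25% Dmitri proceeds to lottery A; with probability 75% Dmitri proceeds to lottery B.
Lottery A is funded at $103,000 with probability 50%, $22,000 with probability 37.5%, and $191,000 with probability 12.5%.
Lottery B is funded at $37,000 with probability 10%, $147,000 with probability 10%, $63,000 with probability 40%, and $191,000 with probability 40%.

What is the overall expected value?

EV(A) = 0.5 × 103000 + 0.375 × 22000 + 0.125 × 191000 = 51500 + 8250 + 23875 = 83625
EV(B) = 0.1 × 37000 + 0.1 × 147000 + 0.4 × 63000 + 0.4 × 191000 = 3700 + 14700 + 25200 + 76400 = 120000
Overall = 0.25 × 83625 + 0.75 × 120000 = 20906.25 + 90000 = 110906.25

$110,906.25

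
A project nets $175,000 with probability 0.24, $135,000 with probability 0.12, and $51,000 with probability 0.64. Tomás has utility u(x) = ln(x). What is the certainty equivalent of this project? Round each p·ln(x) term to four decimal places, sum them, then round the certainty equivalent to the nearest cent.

$77,056.95

E[u] = 0.24·ln(175000) + 0.12·ln(135000) + 0.64·ln(51000) = 2.8974 + 1.4176 + 6.9373 = 11.2523
CE = e^11.2523 ≈ 77056.95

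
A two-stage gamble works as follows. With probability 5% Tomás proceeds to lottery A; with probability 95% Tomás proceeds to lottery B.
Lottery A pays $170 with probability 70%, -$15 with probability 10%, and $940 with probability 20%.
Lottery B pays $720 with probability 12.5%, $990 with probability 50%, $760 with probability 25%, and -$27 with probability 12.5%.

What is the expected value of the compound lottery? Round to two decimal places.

EV(A) = 0.7 × 170 + 0.1 × (-15) + 0.2 × 940 = 119 − 1.5 + 188 = 305.5
EV(B) = 0.125 × 720 + 0.5 × 990 + 0.25 × 760 + 0.125 × (-27) = 90 + 495 + 190 − 3.375 = 771.625
Overall = 0.05 × 305.5 + 0.95 × 771.625 = 15.275 + 733.04375 = 748.31875

$748.32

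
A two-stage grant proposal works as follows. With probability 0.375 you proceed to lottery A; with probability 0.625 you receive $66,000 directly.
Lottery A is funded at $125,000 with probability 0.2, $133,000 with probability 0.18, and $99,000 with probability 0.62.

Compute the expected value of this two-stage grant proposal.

$82,620

EV(A) = 0.2 × 125000 + 0.18 × 133000 + 0.62 × 99000 = 25000 + 23940 + 61380 = 110320
Branch B: 66000 (certain)
Overall = 0.375 × 110320 + 0.625 × 66000 = 41370 + 41250 = 82620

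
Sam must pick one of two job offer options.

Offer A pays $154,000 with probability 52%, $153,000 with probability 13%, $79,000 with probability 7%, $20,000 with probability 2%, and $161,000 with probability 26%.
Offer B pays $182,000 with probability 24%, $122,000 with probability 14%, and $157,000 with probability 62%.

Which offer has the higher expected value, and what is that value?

Offer A = 0.52 × 154000 + 0.13 × 153000 + 0.07 × 79000 + 0.02 × 20000 + 0.26 × 161000 = 80080 + 19890 + 5530 + 400 + 41860 = 147760
Offer B = 0.24 × 182000 + 0.14 × 122000 + 0.62 × 157000 = 43680 + 17080 + 97340 = 158100

Offer B ($158,100)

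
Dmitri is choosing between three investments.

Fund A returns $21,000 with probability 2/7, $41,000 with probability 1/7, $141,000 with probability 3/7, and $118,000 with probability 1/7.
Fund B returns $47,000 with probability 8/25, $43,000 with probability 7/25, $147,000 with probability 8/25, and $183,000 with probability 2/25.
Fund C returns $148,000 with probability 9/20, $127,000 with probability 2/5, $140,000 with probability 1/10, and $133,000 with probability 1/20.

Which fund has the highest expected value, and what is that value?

Fund C ($138,050)

Fund A = 2/7 × 21000 + 1/7 × 41000 + 3/7 × 141000 + 1/7 × 118000 = 6000 + 5857.1429 + 60428.5714 + 16857.1429 = 89142.8571
Fund B = 8/25 × 47000 + 7/25 × 43000 + 8/25 × 147000 + 2/25 × 183000 = 15040 + 12040 + 47040 + 14640 = 88760
Fund C = 9/20 × 148000 + 2/5 × 127000 + 1/10 × 140000 + 1/20 × 133000 = 66600 + 50800 + 14000 + 6650 = 138050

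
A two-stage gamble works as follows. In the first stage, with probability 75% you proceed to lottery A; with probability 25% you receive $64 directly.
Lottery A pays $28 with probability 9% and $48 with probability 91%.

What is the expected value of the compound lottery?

$50.65

EV(A) = 0.09 × 28 + 0.91 × 48 = 2.52 + 43.68 = 46.2
Branch B: 64 (certain)
Overall = 0.75 × 46.2 + 0.25 × 64 = 34.65 + 16 = 50.65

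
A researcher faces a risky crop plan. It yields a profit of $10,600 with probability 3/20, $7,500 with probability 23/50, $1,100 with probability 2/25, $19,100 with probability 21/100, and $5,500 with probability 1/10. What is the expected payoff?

$9,689

EV = 3/20 × 10600 + 23/50 × 7500 + 2/25 × 1100 + 21/100 × 19100 + 1/10 × 5500 = 1590 + 3450 + 88 + 4011 + 550 = 9689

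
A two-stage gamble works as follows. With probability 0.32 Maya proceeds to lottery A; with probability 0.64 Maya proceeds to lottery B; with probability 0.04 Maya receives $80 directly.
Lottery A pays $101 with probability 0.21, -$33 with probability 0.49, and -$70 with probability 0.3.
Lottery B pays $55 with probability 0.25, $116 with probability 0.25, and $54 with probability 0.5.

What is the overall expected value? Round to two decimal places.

$42.73

EV(A) = 0.21 × 101 + 0.49 × (-33) + 0.3 × (-70) = 21.21 − 16.17 − 21 = -15.96
EV(B) = 0.25 × 55 + 0.25 × 116 + 0.5 × 54 = 13.75 + 29 + 27 = 69.75
Branch C: 80 (certain)
Overall = 0.32 × (-15.96) + 0.64 × 69.75 + 0.04 × 80 = -5.1072 + 44.64 + 3.2 = 42.7328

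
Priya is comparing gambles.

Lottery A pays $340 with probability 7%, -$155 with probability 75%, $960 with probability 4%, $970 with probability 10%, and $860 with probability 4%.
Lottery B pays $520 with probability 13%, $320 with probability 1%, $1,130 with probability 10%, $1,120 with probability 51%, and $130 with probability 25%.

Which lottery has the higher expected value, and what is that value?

Lottery B ($787.50)

Lottery A = 0.07 × 340 + 0.75 × (-155) + 0.04 × 960 + 0.1 × 970 + 0.04 × 860 = 23.8 − 116.25 + 38.4 + 97 + 34.4 = 77.35
Lottery B = 0.13 × 520 + 0.01 × 320 + 0.1 × 1130 + 0.51 × 1120 + 0.25 × 130 = 67.6 + 3.2 + 113 + 571.2 + 32.5 = 787.5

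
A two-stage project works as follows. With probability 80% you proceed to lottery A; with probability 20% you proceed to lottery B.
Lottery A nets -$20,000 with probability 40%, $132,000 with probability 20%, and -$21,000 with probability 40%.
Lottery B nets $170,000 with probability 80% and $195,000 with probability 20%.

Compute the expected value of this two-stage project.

$43,000

EV(A) = 0.4 × (-20000) + 0.2 × 132000 + 0.4 × (-21000) = -8000 + 26400 − 8400 = 10000
EV(B) = 0.8 × 170000 + 0.2 × 195000 = 136000 + 39000 = 175000
Overall = 0.8 × 10000 + 0.2 × 175000 = 8000 + 35000 = 43000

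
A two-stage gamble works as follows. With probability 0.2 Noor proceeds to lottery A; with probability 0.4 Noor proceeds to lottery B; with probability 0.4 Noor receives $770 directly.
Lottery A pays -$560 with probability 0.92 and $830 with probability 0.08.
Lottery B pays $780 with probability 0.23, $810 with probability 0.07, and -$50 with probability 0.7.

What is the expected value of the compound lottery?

EV(A) = 0.92 × (-560) + 0.08 × 830 = -515.2 + 66.4 = -448.8
EV(B) = 0.23 × 780 + 0.07 × 810 + 0.7 × (-50) = 179.4 + 56.7 − 35 = 201.1
Branch C: 770 (certain)
Overall = 0.2 × (-448.8) + 0.4 × 201.1 + 0.4 × 770 = -89.76 + 80.44 + 308 = 298.68

$298.68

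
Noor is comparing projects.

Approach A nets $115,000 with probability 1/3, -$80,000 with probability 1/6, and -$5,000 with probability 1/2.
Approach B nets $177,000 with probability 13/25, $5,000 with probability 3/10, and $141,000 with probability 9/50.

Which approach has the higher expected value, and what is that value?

Approach A = 1/3 × 115000 + 1/6 × (-80000) + 1/2 × (-5000) = 38333.3333 − 13333.3333 − 2500 = 22500
Approach B = 13/25 × 177000 + 3/10 × 5000 + 9/50 × 141000 = 92040 + 1500 + 25380 = 118920

Approach B ($118,920)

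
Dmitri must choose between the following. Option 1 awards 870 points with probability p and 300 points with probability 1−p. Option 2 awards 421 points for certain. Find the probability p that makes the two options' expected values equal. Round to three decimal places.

p = 0.212

p·870 + (1−p)·300 = 421
570p + 300 = 421
p = (421 − 300) / 570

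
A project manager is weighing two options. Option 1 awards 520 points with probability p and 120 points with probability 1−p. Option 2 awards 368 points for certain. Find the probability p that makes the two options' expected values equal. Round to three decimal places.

p = 0.620

p·520 + (1−p)·120 = 368
400p + 120 = 368
p = (368 − 120) / 400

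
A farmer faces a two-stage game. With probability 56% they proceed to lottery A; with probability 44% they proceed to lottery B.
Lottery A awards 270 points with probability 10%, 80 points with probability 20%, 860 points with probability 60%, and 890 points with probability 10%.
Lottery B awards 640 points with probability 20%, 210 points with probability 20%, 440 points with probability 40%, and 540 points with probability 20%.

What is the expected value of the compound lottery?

EV(A) = 0.1 × 270 + 0.2 × 80 + 0.6 × 860 + 0.1 × 890 = 27 + 16 + 516 + 89 = 648
EV(B) = 0.2 × 640 + 0.2 × 210 + 0.4 × 440 + 0.2 × 540 = 128 + 42 + 176 + 108 = 454
Overall = 0.56 × 648 + 0.44 × 454 = 362.88 + 199.76 = 562.64

562.64 points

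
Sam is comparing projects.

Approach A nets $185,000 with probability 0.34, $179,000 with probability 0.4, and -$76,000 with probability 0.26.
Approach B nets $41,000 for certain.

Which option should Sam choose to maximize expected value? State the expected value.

Approach A ($114,740)

Approach A = 0.34 × 185000 + 0.4 × 179000 + 0.26 × (-76000) = 62900 + 71600 − 19760 = 114740
Approach B: 41000 (certain)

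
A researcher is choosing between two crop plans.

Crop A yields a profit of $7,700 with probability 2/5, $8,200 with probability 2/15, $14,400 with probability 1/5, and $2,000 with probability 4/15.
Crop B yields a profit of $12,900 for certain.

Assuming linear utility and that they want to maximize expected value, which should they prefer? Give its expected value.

Crop B ($12,900)

Crop A = 2/5 × 7700 + 2/15 × 8200 + 1/5 × 14400 + 4/15 × 2000 = 3080 + 1093.3333 + 2880 + 533.3333 = 7586.6667
Crop B: 12900 (certain)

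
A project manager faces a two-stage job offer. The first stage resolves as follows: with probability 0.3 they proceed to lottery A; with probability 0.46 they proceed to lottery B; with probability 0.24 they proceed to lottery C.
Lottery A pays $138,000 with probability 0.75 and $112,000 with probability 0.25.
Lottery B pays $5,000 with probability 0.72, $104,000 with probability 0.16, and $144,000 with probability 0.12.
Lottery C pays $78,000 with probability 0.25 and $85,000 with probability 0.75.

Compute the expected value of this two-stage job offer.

EV(A) = 0.75 × 138000 + 0.25 × 112000 = 103500 + 28000 = 131500
EV(B) = 0.72 × 5000 + 0.16 × 104000 + 0.12 × 144000 = 3600 + 16640 + 17280 = 37520
EV(C) = 0.25 × 78000 + 0.75 × 85000 = 19500 + 63750 = 83250
Overall = 0.3 × 131500 + 0.46 × 37520 + 0.24 × 83250 = 39450 + 17259.2 + 19980 = 76689.2

$76,689.20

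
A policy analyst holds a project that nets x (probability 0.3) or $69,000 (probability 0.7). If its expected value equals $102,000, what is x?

0.3·x + 0.7·69000 = 102000
0.3·x = 102000 − 48300 = 53700
x = 53700 / 0.3 = 179000

x = $179,000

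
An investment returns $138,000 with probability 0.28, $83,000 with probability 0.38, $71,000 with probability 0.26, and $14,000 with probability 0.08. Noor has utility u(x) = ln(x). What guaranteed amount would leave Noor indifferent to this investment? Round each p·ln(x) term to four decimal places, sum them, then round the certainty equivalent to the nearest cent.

$79,690.05

E[u] = 0.28·ln(138000) + 0.38·ln(83000) + 0.26·ln(71000) + 0.08·ln(14000) = 3.3138 + 4.3041 + 2.9043 + 0.7637 = 11.2859
CE = e^11.2859 ≈ 79690.05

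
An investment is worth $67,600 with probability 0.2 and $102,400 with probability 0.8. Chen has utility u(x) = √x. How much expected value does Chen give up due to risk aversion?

$576

E[u] = 0.2·√67600 + 0.8·√102400 = 0.2·260 + 0.8·320 = 308
CE = (308)² = 94864
Risk premium = EV − CE = 95440 − 94864 = 576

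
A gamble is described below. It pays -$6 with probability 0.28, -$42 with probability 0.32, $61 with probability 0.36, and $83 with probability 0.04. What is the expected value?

EV = 0.28 × (-6) + 0.32 × (-42) + 0.36 × 61 + 0.04 × 83 = -1.68 − 13.44 + 21.96 + 3.32 = 10.16

$10.16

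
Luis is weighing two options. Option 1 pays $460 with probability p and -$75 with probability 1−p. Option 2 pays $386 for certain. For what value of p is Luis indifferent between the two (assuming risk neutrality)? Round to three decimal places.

p = 0.862

p·460 + (1−p)·(-75) = 386
535p − 75 = 386
p = (386 + 75) / 535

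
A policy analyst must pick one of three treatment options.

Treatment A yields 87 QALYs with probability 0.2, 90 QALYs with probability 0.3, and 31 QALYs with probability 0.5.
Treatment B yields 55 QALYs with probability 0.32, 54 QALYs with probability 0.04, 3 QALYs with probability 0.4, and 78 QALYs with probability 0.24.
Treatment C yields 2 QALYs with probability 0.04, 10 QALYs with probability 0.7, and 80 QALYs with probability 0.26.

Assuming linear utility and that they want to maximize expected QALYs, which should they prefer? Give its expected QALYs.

Treatment A = 0.2 × 87 + 0.3 × 90 + 0.5 × 31 = 17.4 + 27 + 15.5 = 59.9
Treatment B = 0.32 × 55 + 0.04 × 54 + 0.4 × 3 + 0.24 × 78 = 17.6 + 2.16 + 1.2 + 18.72 = 39.68
Treatment C = 0.04 × 2 + 0.7 × 10 + 0.26 × 80 = 0.08 + 7 + 20.8 = 27.88

Treatment A (59.9 QALYs)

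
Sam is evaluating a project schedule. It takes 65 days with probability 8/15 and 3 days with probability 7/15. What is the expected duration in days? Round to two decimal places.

36.07 days

EV = 8/15 × 65 + 7/15 × 3 = 34.6667 + 1.4 = 36.0667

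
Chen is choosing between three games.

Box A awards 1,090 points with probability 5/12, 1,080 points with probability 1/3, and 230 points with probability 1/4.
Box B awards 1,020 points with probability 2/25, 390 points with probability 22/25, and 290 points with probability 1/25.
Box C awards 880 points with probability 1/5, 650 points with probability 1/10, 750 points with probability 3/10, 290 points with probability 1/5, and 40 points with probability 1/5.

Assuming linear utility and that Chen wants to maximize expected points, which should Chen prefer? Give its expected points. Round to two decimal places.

Box A = 5/12 × 1090 + 1/3 × 1080 + 1/4 × 230 = 454.1667 + 360 + 57.5 = 871.6667
Box B = 2/25 × 1020 + 22/25 × 390 + 1/25 × 290 = 81.6 + 343.2 + 11.6 = 436.4
Box C = 1/5 × 880 + 1/10 × 650 + 3/10 × 750 + 1/5 × 290 + 1/5 × 40 = 176 + 65 + 225 + 58 + 8 = 532

Box A (871.67 points)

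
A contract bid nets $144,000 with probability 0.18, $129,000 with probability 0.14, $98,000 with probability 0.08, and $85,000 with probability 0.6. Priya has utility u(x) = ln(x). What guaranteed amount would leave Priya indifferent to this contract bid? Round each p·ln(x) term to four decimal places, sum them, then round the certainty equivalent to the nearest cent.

$100,217.69

E[u] = 0.18·ln(144000) + 0.14·ln(129000) + 0.08·ln(98000) + 0.6·ln(85000) = 2.1380 + 1.6475 + 0.9194 + 6.8102 = 11.5151
CE = e^11.5151 ≈ 100217.69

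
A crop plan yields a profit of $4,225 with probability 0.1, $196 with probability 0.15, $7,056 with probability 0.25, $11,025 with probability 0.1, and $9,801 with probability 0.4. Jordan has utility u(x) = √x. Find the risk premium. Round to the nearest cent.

E[u] = 0.1·√4225 + 0.15·√196 + 0.25·√7056 + 0.1·√11025 + 0.4·√9801 = 0.1·65 + 0.15·14 + 0.25·84 + 0.1·105 + 0.4·99 = 79.7
CE = (79.7)² = 6352.09
Risk premium = EV − CE = 7238.8 − 6352.09 = 886.71

$886.71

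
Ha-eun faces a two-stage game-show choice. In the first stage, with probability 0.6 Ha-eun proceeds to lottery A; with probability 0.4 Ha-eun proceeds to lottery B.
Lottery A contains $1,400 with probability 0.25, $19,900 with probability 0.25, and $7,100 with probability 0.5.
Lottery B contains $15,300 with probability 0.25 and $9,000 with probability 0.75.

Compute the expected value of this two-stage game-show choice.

$9,555

EV(A) = 0.25 × 1400 + 0.25 × 19900 + 0.5 × 7100 = 350 + 4975 + 3550 = 8875
EV(B) = 0.25 × 15300 + 0.75 × 9000 = 3825 + 6750 = 10575
Overall = 0.6 × 8875 + 0.4 × 10575 = 5325 + 4230 = 9555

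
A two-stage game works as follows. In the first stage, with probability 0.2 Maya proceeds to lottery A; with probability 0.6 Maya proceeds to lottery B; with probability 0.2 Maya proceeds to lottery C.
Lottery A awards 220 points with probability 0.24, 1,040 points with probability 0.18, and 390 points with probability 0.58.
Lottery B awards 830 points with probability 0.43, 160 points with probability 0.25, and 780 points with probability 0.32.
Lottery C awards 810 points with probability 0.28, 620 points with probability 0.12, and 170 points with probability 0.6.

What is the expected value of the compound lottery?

561.78 points

EV(A) = 0.24 × 220 + 0.18 × 1040 + 0.58 × 390 = 52.8 + 187.2 + 226.2 = 466.2
EV(B) = 0.43 × 830 + 0.25 × 160 + 0.32 × 780 = 356.9 + 40 + 249.6 = 646.5
EV(C) = 0.28 × 810 + 0.12 × 620 + 0.6 × 170 = 226.8 + 74.4 + 102 = 403.2
Overall = 0.2 × 466.2 + 0.6 × 646.5 + 0.2 × 403.2 = 93.24 + 387.9 + 80.64 = 561.78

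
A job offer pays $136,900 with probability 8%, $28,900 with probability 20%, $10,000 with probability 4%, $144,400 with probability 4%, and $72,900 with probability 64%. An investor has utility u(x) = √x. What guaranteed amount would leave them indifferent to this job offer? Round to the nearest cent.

$65,331.36

E[u] = 0.08·√136900 + 0.2·√28900 + 0.04·√10000 + 0.04·√144400 + 0.64·√72900 = 0.08·370 + 0.2·170 + 0.04·100 + 0.04·380 + 0.64·270 = 255.6
CE = (255.6)² = 65331.36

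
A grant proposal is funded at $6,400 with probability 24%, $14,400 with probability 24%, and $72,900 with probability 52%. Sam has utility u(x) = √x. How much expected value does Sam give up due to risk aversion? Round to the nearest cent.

E[u] = 0.24·√6400 + 0.24·√14400 + 0.52·√72900 = 0.24·80 + 0.24·120 + 0.52·270 = 188.4
CE = (188.4)² = 35494.56
Risk premium = EV − CE = 42900 − 35494.56 = 7405.44

$7,405.44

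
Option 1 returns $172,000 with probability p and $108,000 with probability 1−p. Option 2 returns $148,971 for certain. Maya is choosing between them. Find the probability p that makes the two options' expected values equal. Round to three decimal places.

p·172000 + (1−p)·108000 = 148971
64000p + 108000 = 148971
p = (148971 − 108000) / 64000

p = 0.640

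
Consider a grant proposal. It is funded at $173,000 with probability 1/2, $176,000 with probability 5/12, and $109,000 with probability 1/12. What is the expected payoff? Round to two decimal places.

EV = 1/2 × 173000 + 5/12 × 176000 + 1/12 × 109000 = 86500 + 73333.3333 + 9083.3333 = 168916.6667

$168,916.67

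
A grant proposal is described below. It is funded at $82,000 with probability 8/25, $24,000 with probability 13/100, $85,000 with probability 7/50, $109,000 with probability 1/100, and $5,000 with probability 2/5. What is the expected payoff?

$44,350

EV = 8/25 × 82000 + 13/100 × 24000 + 7/50 × 85000 + 1/100 × 109000 + 2/5 × 5000 = 26240 + 3120 + 11900 + 1090 + 2000 = 44350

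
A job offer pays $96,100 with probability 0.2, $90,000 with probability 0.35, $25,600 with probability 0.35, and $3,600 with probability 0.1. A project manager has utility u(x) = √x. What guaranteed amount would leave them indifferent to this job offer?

$52,441

E[u] = 0.2·√96100 + 0.35·√90000 + 0.35·√25600 + 0.1·√3600 = 0.2·310 + 0.35·300 + 0.35·160 + 0.1·60 = 229
CE = (229)² = 52441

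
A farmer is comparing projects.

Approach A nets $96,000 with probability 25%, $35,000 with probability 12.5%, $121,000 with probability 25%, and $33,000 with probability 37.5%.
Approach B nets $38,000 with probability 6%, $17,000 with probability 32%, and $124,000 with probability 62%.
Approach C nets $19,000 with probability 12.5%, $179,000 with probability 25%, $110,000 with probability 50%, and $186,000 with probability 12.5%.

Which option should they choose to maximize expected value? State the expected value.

Approach C ($125,375)

Approach A = 0.25 × 96000 + 0.125 × 35000 + 0.25 × 121000 + 0.375 × 33000 = 24000 + 4375 + 30250 + 12375 = 71000
Approach B = 0.06 × 38000 + 0.32 × 17000 + 0.62 × 124000 = 2280 + 5440 + 76880 = 84600
Approach C = 0.125 × 19000 + 0.25 × 179000 + 0.5 × 110000 + 0.125 × 186000 = 2375 + 44750 + 55000 + 23250 = 125375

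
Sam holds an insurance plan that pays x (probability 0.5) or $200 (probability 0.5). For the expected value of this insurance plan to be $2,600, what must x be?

0.5·x + 0.5·200 = 2600
0.5·x = 2600 − 100 = 2500
x = 2500 / 0.5 = 5000

x = $5,000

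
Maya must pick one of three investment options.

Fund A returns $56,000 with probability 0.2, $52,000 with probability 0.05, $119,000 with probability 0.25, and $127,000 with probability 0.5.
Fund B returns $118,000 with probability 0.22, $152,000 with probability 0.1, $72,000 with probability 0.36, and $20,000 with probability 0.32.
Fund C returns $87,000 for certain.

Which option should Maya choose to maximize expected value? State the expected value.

Fund A = 0.2 × 56000 + 0.05 × 52000 + 0.25 × 119000 + 0.5 × 127000 = 11200 + 2600 + 29750 + 63500 = 107050
Fund B = 0.22 × 118000 + 0.1 × 152000 + 0.36 × 72000 + 0.32 × 20000 = 25960 + 15200 + 25920 + 6400 = 73480
Fund C: 87000 (certain)

Fund A ($107,050)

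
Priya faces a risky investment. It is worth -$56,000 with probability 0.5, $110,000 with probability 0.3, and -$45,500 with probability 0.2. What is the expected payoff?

EV = 0.5 × (-56000) + 0.3 × 110000 + 0.2 × (-45500) = -28000 + 33000 − 9100 = -4100

-$4,100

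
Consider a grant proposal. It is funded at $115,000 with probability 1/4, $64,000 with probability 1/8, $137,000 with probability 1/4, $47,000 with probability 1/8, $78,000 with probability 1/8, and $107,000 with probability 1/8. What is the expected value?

$100,000

EV = 1/4 × 115000 + 1/8 × 64000 + 1/4 × 137000 + 1/8 × 47000 + 1/8 × 78000 + 1/8 × 107000 = 28750 + 8000 + 34250 + 5875 + 9750 + 13375 = 100000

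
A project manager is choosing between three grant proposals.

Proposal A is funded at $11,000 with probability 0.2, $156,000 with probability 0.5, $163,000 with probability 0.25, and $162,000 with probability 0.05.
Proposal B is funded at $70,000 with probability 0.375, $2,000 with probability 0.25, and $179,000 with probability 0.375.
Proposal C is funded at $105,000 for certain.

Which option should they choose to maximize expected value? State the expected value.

Proposal A ($129,050)

Proposal A = 0.2 × 11000 + 0.5 × 156000 + 0.25 × 163000 + 0.05 × 162000 = 2200 + 78000 + 40750 + 8100 = 129050
Proposal B = 0.375 × 70000 + 0.25 × 2000 + 0.375 × 179000 = 26250 + 500 + 67125 = 93875
Proposal C: 105000 (certain)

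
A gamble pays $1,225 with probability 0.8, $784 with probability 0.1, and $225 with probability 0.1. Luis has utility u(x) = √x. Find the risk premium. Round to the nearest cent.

$37.61

E[u] = 0.8·√1225 + 0.1·√784 + 0.1·√225 = 0.8·35 + 0.1·28 + 0.1·15 = 32.3
CE = (32.3)² = 1043.29
Risk premium = EV − CE = 1080.9 − 1043.29 = 37.61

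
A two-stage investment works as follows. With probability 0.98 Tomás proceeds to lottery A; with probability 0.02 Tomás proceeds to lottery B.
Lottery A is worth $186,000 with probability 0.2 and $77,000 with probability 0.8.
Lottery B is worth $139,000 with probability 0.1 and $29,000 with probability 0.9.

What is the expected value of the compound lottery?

$97,624

EV(A) = 0.2 × 186000 + 0.8 × 77000 = 37200 + 61600 = 98800
EV(B) = 0.1 × 139000 + 0.9 × 29000 = 13900 + 26100 = 40000
Overall = 0.98 × 98800 + 0.02 × 40000 = 96824 + 800 = 97624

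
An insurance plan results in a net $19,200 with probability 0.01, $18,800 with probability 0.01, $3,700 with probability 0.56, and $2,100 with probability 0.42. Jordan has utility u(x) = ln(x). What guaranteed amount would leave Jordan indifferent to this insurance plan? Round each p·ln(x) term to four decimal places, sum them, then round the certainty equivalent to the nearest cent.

E[u] = 0.01·ln(19200) + 0.01·ln(18800) + 0.56·ln(3700) + 0.42·ln(2100) = 0.0986 + 0.0984 + 4.6010 + 3.2129 = 8.0109
CE = e^8.0109 ≈ 3013.63

$3,013.63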